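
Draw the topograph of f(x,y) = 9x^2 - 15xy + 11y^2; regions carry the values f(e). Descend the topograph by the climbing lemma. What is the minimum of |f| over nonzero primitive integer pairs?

translate: b→3 (≡-15 mod 18), so (9,-15,11)→(9,3,5)
flip: (9,3,5)→(5,-3,9)
reduced (well bottom): (5,-3,9) with a≤c, −a<b≤a
well minimum = a = 5

5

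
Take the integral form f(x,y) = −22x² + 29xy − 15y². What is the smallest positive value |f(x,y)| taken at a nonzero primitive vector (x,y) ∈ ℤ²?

translate: b→15 (≡-29 mod 44), so (22,-29,15)→(22,15,8)
flip: (22,15,8)→(8,-15,22)
translate: b→1 (≡-15 mod 16), so (8,-15,22)→(8,1,15)
reduced (well bottom): (8,1,15) with a≤c, −a<b≤a
well minimum |f| = |-8| = 8 (negative-definite)

8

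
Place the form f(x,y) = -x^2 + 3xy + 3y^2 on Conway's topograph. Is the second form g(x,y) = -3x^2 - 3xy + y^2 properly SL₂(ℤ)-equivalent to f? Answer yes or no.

D₁ = 21, D₂ = 21
river cycle of f (length 2): (3, 3, -1), (-1, 3, 3)
river cycle of g (length 2): (1, 3, -3), (-3, 3, 1)
cycles differ ⇒ inequivalent

no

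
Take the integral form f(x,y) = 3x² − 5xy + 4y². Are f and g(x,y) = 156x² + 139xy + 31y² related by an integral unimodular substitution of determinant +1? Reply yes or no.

D₁ = -23, D₂ = -23
f: translate: b→1 (≡-5 mod 6), so (3,-5,4)→(3,1,2)
f: flip: (3,1,2)→(2,-1,3)
f: reduced (well bottom): (2,-1,3) with a≤c, −a<b≤a
g: flip: (156,139,31)→(31,-139,156)
g: translate: b→-15 (≡-139 mod 62), so (31,-139,156)→(31,-15,2)
g: flip: (31,-15,2)→(2,15,31)
g: translate: b→-1 (≡15 mod 4), so (2,15,31)→(2,-1,3)
g: reduced (well bottom): (2,-1,3) with a≤c, −a<b≤a
reduced forms (2, -1, 3) vs (2, -1, 3) ⇒ equivalent

yes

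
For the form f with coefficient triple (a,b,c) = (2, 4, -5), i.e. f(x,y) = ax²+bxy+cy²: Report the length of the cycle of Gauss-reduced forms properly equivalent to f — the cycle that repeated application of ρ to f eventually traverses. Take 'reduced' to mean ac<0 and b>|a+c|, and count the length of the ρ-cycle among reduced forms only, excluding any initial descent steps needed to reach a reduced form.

D = 56, ⌊√D⌋ = 7
river: ρ → (-5,6,1)
river: ρ → (1,6,-5)
river: ρ → (-5,4,2)
river: ρ → (2,4,-5)
ρ-cycle length = 4 (tail of 0 descent steps not counted)

4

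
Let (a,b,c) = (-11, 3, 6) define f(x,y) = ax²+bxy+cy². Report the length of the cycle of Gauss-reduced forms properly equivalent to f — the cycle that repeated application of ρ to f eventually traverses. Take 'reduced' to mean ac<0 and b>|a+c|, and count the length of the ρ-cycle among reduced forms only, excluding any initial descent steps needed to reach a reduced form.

D = 273, ⌊√D⌋ = 16
descent: ρ → (6,9,-8)  [lands on river]
river: ρ → (-8,7,7)
river: ρ → (7,7,-8)
river: ρ → (-8,9,6)
river: ρ → (6,15,-2)
river: ρ → (-2,13,13)
river: ρ → (13,13,-2)
river: ρ → (-2,15,6)
ρ-cycle length = 8 (tail of 1 descent step not counted)

8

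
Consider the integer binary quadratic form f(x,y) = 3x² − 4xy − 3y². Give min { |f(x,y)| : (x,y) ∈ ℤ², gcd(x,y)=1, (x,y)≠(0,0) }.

descent: ρ → (-3,4,3)  [lands on river]
river: ρ → (3,2,-4)
river: ρ → (-4,6,1)
river: ρ → (1,6,-4)
river: ρ → (-4,2,3)
river: ρ → (3,4,-3)
river: ρ → (-3,2,4)
river: ρ → (4,6,-1)
river: ρ → (-1,6,4)
river: ρ → (4,2,-3)
closes: descent 1, river 10
min |a| on river = 1

1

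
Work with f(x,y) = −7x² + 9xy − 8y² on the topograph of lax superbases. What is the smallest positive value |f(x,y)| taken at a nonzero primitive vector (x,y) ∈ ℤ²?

translate: b→5 (≡-9 mod 14), so (7,-9,8)→(7,5,6)
flip: (7,5,6)→(6,-5,7)
reduced (well bottom): (6,-5,7) with a≤c, −a<b≤a
well minimum |f| = |-6| = 6 (negative-definite)

6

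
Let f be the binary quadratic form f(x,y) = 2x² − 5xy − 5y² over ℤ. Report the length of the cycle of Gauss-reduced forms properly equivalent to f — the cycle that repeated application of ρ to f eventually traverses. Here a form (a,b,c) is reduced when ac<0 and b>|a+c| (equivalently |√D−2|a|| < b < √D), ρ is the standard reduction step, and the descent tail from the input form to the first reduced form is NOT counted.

D = 65, ⌊√D⌋ = 8
descent: ρ → (-5,5,2)  [lands on river]
river: ρ → (2,7,-2)
river: ρ → (-2,5,5)
river: ρ → (5,5,-2)
river: ρ → (-2,7,2)
river: ρ → (2,5,-5)
ρ-cycle length = 6 (tail of 1 descent step not counted)

6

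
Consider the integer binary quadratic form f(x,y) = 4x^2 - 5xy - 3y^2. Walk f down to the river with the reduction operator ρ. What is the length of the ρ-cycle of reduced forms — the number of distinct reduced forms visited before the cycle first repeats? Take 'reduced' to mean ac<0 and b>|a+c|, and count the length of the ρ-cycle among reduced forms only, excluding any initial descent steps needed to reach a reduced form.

D = 73, ⌊√D⌋ = 8
descent: ρ → (-3,5,4)  [lands on river]
river: ρ → (4,3,-4)
river: ρ → (-4,5,3)
river: ρ → (3,7,-2)
river: ρ → (-2,5,6)
river: ρ → (6,7,-1)
river: ρ → (-1,7,6)
river: ρ → (6,5,-2)
river: ρ → (-2,7,3)
river: ρ → (3,5,-4)
river: ρ → (-4,3,4)
river: ρ → (4,5,-3)
river: ρ → (-3,7,2)
river: ρ → (2,5,-6)
river: ρ → (-6,7,1)
river: ρ → (1,7,-6)
river: ρ → (-6,5,2)
river: ρ → (2,7,-3)
ρ-cycle length = 18 (tail of 1 descent step not counted)

18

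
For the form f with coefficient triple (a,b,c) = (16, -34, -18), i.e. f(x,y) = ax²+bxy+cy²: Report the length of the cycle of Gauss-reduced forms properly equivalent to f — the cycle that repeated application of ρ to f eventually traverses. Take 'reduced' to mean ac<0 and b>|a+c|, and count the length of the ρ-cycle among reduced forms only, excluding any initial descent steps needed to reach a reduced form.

D = 2308, ⌊√D⌋ = 48
descent: ρ → (-18,34,16)  [lands on river]
river: ρ → (16,30,-22)
river: ρ → (-22,14,24)
river: ρ → (24,34,-12)
river: ρ → (-12,38,18)
river: ρ → (18,34,-16)
river: ρ → (-16,30,22)
river: ρ → (22,14,-24)
river: ρ → (-24,34,12)
river: ρ → (12,38,-18)
ρ-cycle length = 10 (tail of 1 descent step not counted)

10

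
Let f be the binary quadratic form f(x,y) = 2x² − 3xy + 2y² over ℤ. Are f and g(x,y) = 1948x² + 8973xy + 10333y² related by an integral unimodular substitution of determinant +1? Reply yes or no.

D₁ = -7, D₂ = -7
f: translate: b→1 (≡-3 mod 4), so (2,-3,2)→(2,1,1)
f: flip: (2,1,1)→(1,-1,2)
f: translate: b→1 (≡-1 mod 2), so (1,-1,2)→(1,1,2)
f: reduced (well bottom): (1,1,2) with a≤c, −a<b≤a
g: translate: b→1181 (≡8973 mod 3896), so (1948,8973,10333)→(1948,1181,179)
g: flip: (1948,1181,179)→(179,-1181,1948)
g: translate: b→-107 (≡-1181 mod 358), so (179,-1181,1948)→(179,-107,16)
g: flip: (179,-107,16)→(16,107,179)
g: translate: b→11 (≡107 mod 32), so (16,107,179)→(16,11,2)
g: flip: (16,11,2)→(2,-11,16)
g: translate: b→1 (≡-11 mod 4), so (2,-11,16)→(2,1,1)
g: flip: (2,1,1)→(1,-1,2)
g: translate: b→1 (≡-1 mod 2), so (1,-1,2)→(1,1,2)
g: reduced (well bottom): (1,1,2) with a≤c, −a<b≤a
reduced forms (1, 1, 2) vs (1, 1, 2) ⇒ equivalent

yes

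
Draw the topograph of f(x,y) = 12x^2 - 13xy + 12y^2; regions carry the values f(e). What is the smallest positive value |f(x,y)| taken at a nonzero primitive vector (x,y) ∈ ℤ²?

translate: b→11 (≡-13 mod 24), so (12,-13,12)→(12,11,11)
flip: (12,11,11)→(11,-11,12)
translate: b→11 (≡-11 mod 22), so (11,-11,12)→(11,11,12)
reduced (well bottom): (11,11,12) with a≤c, −a<b≤a
well minimum = a = 11

11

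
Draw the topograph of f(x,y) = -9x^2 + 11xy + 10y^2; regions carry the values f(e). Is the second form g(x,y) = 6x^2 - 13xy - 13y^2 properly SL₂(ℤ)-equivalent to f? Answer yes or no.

D₁ = 481, D₂ = 481
river cycle of f (length 30): (10, 9, -10), (-10, 11, 9), (9, 7, -12), (-12, 17, 4), (4, 15, -16), (-16, 17, 3), (3, 19, -10), (-10, 21, 1), (1, 21, -10), (-10, 19, 3), … (20 more)
river cycle of g (length 26): (-13, 13, 6), (6, 11, -15), (-15, 19, 2), (2, 21, -5), (-5, 19, 6), (6, 17, -8), (-8, 15, 8), (8, 17, -6), (-6, 19, 5), (5, 21, -2), … (16 more)
cycles differ ⇒ inequivalent

no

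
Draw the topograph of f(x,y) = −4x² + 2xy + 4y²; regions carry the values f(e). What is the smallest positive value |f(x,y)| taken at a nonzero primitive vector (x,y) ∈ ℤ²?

river: ρ → (4,6,-2)
river: ρ → (-2,6,4)
river: ρ → (4,2,-4)
river: ρ → (-4,6,2)
river: ρ → (2,6,-4)
river: ρ → (-4,2,4)
closes: descent 0, river 6
min |a| on river = 2

2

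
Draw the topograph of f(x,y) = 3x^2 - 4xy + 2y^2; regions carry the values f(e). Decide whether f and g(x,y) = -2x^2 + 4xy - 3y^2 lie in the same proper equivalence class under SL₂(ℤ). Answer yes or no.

D₁ = -8, D₂ = -8
f: translate: b→2 (≡-4 mod 6), so (3,-4,2)→(3,2,1)
f: flip: (3,2,1)→(1,-2,3)
f: translate: b→0 (≡-2 mod 2), so (1,-2,3)→(1,0,2)
f: reduced (well bottom): (1,0,2) with a≤c, −a<b≤a
g is negative-definite; reduce −g:
−g: translate: b→0 (≡-4 mod 4), so (2,-4,3)→(2,0,1)
−g: flip: (2,0,1)→(1,0,2)
−g: reduced (well bottom): (1,0,2) with a≤c, −a<b≤a
flip sign back: reduced form of g is (-1,0,-2)
reduced forms (1, 0, 2) vs (-1, 0, -2) ⇒ inequivalent

no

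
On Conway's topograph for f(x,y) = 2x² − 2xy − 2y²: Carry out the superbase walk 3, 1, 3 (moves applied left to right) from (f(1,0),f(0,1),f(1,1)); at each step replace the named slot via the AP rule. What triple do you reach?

start (2,-2,-2) = (f(1,0),f(0,1),f(1,1))
replace slot 3: 2·(2+(-2)) − (-2) = 2 → (2,-2,2)
replace slot 1: 2·((-2)+2) − 2 = -2 → (-2,-2,2)
replace slot 3: 2·((-2)+(-2)) − 2 = -10 → (-2,-2,-10)

-2,-2,-10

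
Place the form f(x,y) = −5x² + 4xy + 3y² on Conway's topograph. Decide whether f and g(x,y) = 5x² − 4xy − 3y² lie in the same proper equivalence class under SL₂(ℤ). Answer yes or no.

D₁ = 76, D₂ = 76
river cycle of f (length 6): (3, 8, -1), (-1, 8, 3), (3, 4, -5), (-5, 6, 2), (2, 6, -5), (-5, 4, 3)
river cycle of g (length 6): (-3, 4, 5), (5, 6, -2), (-2, 6, 5), (5, 4, -3), (-3, 8, 1), (1, 8, -3)
cycles differ ⇒ inequivalent

no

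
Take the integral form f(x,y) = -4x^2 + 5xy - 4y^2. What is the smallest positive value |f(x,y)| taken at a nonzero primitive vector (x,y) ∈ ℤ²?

translate: b→3 (≡-5 mod 8), so (4,-5,4)→(4,3,3)
flip: (4,3,3)→(3,-3,4)
translate: b→3 (≡-3 mod 6), so (3,-3,4)→(3,3,4)
reduced (well bottom): (3,3,4) with a≤c, −a<b≤a
well minimum |f| = |-3| = 3 (negative-definite)

3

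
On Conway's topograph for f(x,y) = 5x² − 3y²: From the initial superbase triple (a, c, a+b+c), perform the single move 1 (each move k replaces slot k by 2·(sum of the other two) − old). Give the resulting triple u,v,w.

start (5,-3,2) = (f(1,0),f(0,1),f(1,1))
replace slot 1: 2·((-3)+2) − 5 = -7 → (-7,-3,2)

-7,-3,2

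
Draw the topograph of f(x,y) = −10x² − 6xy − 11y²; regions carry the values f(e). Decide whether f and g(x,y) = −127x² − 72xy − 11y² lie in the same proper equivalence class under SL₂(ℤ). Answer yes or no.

D₁ = -404, D₂ = -404
f is negative-definite; reduce −f:
−f: reduced (well bottom): (10,6,11) with a≤c, −a<b≤a
flip sign back: reduced form of f is (-10,-6,-11)
g is negative-definite; reduce −g:
−g: flip: (127,72,11)→(11,-72,127)
−g: translate: b→-6 (≡-72 mod 22), so (11,-72,127)→(11,-6,10)
−g: flip: (11,-6,10)→(10,6,11)
−g: reduced (well bottom): (10,6,11) with a≤c, −a<b≤a
flip sign back: reduced form of g is (-10,-6,-11)
reduced forms (-10, -6, -11) vs (-10, -6, -11) ⇒ equivalent

yes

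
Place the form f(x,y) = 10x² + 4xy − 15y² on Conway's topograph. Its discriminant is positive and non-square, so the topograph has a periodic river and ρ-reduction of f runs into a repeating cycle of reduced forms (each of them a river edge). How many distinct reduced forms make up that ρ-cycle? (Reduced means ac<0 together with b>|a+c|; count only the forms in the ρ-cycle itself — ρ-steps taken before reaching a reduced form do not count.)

D = 616, ⌊√D⌋ = 24
descent: ρ → (-15,-4,10)
descent: ρ → (10,24,-1)  [lands on river]
river: ρ → (-1,24,10)
river: ρ → (10,16,-9)
river: ρ → (-9,20,6)
river: ρ → (6,16,-15)
river: ρ → (-15,14,7)
river: ρ → (7,14,-15)
river: ρ → (-15,16,6)
river: ρ → (6,20,-9)
river: ρ → (-9,16,10)
ρ-cycle length = 10 (tail of 2 descent steps not counted)

10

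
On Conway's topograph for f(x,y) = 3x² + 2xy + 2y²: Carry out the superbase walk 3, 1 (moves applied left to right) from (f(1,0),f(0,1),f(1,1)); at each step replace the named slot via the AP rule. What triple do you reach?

start (3,2,7) = (f(1,0),f(0,1),f(1,1))
replace slot 3: 2·(3+2) − 7 = 3 → (3,2,3)
replace slot 1: 2·(2+3) − 3 = 7 → (7,2,3)

7,2,3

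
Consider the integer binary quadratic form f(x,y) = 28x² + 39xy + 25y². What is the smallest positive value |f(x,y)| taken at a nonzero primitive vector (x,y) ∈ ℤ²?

translate: b→-17 (≡39 mod 56), so (28,39,25)→(28,-17,14)
flip: (28,-17,14)→(14,17,28)
translate: b→-11 (≡17 mod 28), so (14,17,28)→(14,-11,25)
reduced (well bottom): (14,-11,25) with a≤c, −a<b≤a
well minimum = a = 14

14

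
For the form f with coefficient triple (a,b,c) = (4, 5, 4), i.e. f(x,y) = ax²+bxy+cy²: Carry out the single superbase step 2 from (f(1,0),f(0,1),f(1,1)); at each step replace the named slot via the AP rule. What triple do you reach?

start (4,4,13) = (f(1,0),f(0,1),f(1,1))
replace slot 2: 2·(4+13) − 4 = 30 → (4,30,13)

4,30,13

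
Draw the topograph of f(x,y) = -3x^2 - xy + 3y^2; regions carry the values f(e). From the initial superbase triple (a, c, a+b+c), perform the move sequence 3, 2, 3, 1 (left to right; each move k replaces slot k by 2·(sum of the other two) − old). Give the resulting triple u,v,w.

start (-3,3,-1) = (f(1,0),f(0,1),f(1,1))
replace slot 3: 2·((-3)+3) − (-1) = 1 → (-3,3,1)
replace slot 2: 2·((-3)+1) − 3 = -7 → (-3,-7,1)
replace slot 3: 2·((-3)+(-7)) − 1 = -21 → (-3,-7,-21)
replace slot 1: 2·((-7)+(-21)) − (-3) = -53 → (-53,-7,-21)

-53,-7,-21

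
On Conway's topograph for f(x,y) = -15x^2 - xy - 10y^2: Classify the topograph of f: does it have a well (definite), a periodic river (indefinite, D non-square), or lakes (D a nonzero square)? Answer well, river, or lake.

D = b²−4ac = (-1)² − 4·(-15)·(-10) = -599
D < 0 ⇒ definite ⇒ every region one sign ⇒ single well

well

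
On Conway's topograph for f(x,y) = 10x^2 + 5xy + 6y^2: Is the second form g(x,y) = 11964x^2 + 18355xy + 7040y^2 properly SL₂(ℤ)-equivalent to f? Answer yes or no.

D₁ = -215, D₂ = -215
f: flip: (10,5,6)→(6,-5,10)
f: reduced (well bottom): (6,-5,10) with a≤c, −a<b≤a
g: translate: b→-5573 (≡18355 mod 23928), so (11964,18355,7040)→(11964,-5573,649)
g: flip: (11964,-5573,649)→(649,5573,11964)
g: translate: b→381 (≡5573 mod 1298), so (649,5573,11964)→(649,381,56)
g: flip: (649,381,56)→(56,-381,649)
g: translate: b→-45 (≡-381 mod 112), so (56,-381,649)→(56,-45,10)
g: flip: (56,-45,10)→(10,45,56)
g: translate: b→5 (≡45 mod 20), so (10,45,56)→(10,5,6)
g: flip: (10,5,6)→(6,-5,10)
g: reduced (well bottom): (6,-5,10) with a≤c, −a<b≤a
reduced forms (6, -5, 10) vs (6, -5, 10) ⇒ equivalent

yes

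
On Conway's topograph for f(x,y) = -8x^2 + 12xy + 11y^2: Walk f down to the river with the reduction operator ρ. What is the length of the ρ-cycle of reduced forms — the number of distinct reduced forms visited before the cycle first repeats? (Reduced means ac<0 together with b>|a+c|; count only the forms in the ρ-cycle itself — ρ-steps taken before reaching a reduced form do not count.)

D = 496, ⌊√D⌋ = 22
river: ρ → (11,10,-9)
river: ρ → (-9,8,12)
river: ρ → (12,16,-5)
river: ρ → (-5,14,15)
river: ρ → (15,16,-4)
river: ρ → (-4,16,15)
river: ρ → (15,14,-5)
river: ρ → (-5,16,12)
river: ρ → (12,8,-9)
river: ρ → (-9,10,11)
river: ρ → (11,12,-8)
river: ρ → (-8,20,3)
river: ρ → (3,22,-1)
river: ρ → (-1,22,3)
river: ρ → (3,20,-8)
river: ρ → (-8,12,11)
ρ-cycle length = 16 (tail of 0 descent steps not counted)

16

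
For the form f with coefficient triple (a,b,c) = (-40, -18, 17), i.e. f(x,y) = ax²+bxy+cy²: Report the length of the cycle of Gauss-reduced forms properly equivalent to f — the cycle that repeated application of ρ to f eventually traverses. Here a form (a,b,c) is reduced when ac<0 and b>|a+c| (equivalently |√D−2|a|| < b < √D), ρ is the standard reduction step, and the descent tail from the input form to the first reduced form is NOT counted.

D = 3044, ⌊√D⌋ = 55
descent: ρ → (17,52,-5)  [lands on river]
river: ρ → (-5,48,37)
river: ρ → (37,26,-16)
river: ρ → (-16,38,25)
river: ρ → (25,12,-29)
river: ρ → (-29,46,8)
river: ρ → (8,50,-17)
river: ρ → (-17,52,5)
river: ρ → (5,48,-37)
river: ρ → (-37,26,16)
river: ρ → (16,38,-25)
river: ρ → (-25,12,29)
river: ρ → (29,46,-8)
river: ρ → (-8,50,17)
ρ-cycle length = 14 (tail of 1 descent step not counted)

14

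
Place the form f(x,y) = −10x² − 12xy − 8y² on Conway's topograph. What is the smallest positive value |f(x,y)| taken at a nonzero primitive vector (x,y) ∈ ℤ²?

translate: b→-8 (≡12 mod 20), so (10,12,8)→(10,-8,6)
flip: (10,-8,6)→(6,8,10)
translate: b→-4 (≡8 mod 12), so (6,8,10)→(6,-4,8)
reduced (well bottom): (6,-4,8) with a≤c, −a<b≤a
well minimum |f| = |-6| = 6 (negative-definite)

6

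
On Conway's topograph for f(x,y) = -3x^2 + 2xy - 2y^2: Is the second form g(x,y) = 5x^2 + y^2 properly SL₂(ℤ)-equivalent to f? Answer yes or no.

D₁ = -20, D₂ = -20
f is negative-definite; reduce −f:
−f: flip: (3,-2,2)→(2,2,3)
−f: reduced (well bottom): (2,2,3) with a≤c, −a<b≤a
flip sign back: reduced form of f is (-2,-2,-3)
g: flip: (5,0,1)→(1,0,5)
g: reduced (well bottom): (1,0,5) with a≤c, −a<b≤a
reduced forms (-2, -2, -3) vs (1, 0, 5) ⇒ inequivalent

no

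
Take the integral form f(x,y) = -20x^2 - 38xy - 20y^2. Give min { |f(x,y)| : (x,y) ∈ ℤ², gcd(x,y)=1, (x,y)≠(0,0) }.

translate: b→-2 (≡38 mod 40), so (20,38,20)→(20,-2,2)
flip: (20,-2,2)→(2,2,20)
reduced (well bottom): (2,2,20) with a≤c, −a<b≤a
well minimum |f| = |-2| = 2 (negative-definite)

2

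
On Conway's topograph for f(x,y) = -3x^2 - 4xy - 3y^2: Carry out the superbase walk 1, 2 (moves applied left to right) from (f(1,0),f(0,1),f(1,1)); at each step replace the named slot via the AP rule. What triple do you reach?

start (-3,-3,-10) = (f(1,0),f(0,1),f(1,1))
replace slot 1: 2·((-3)+(-10)) − (-3) = -23 → (-23,-3,-10)
replace slot 2: 2·((-23)+(-10)) − (-3) = -63 → (-23,-63,-10)

-23,-63,-10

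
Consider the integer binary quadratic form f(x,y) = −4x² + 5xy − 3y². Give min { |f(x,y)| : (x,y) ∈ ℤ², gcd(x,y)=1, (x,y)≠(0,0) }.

translate: b→3 (≡-5 mod 8), so (4,-5,3)→(4,3,2)
flip: (4,3,2)→(2,-3,4)
translate: b→1 (≡-3 mod 4), so (2,-3,4)→(2,1,3)
reduced (well bottom): (2,1,3) with a≤c, −a<b≤a
well minimum |f| = |-2| = 2 (negative-definite)

2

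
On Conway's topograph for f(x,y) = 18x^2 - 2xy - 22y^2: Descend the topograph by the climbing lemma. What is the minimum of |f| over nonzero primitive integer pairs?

descent: ρ → (-22,2,18)
descent: ρ → (18,34,-6)  [lands on river]
river: ρ → (-6,38,6)
river: ρ → (6,34,-18)
river: ρ → (-18,38,2)
river: ρ → (2,38,-18)
river: ρ → (-18,34,6)
river: ρ → (6,38,-6)
river: ρ → (-6,34,18)
river: ρ → (18,38,-2)
river: ρ → (-2,38,18)
closes: descent 2, river 10
min |a| on river = 2

2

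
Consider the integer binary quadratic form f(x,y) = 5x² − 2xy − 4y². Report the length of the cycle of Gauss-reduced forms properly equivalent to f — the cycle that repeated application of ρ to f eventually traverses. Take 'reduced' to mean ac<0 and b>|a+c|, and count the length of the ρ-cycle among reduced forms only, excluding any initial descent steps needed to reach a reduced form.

D = 84, ⌊√D⌋ = 9
descent: ρ → (-4,2,5)  [lands on river]
river: ρ → (5,8,-1)
river: ρ → (-1,8,5)
river: ρ → (5,2,-4)
river: ρ → (-4,6,3)
river: ρ → (3,6,-4)
ρ-cycle length = 6 (tail of 1 descent step not counted)

6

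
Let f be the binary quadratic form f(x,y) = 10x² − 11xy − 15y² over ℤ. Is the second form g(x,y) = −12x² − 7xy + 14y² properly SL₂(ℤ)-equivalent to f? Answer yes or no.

D₁ = 721, D₂ = 721
river cycle of f (length 36): (-15, 11, 10), (10, 9, -16), (-16, 23, 3), (3, 25, -8), (-8, 23, 6), (6, 25, -4), (-4, 23, 12), (12, 25, -2), (-2, 23, 24), (24, 25, -1), … (26 more)
river cycle of g (length 36): (14, 7, -12), (-12, 17, 9), (9, 19, -10), (-10, 21, 7), (7, 21, -10), (-10, 19, 9), (9, 17, -12), (-12, 7, 14), (14, 21, -5), (-5, 19, 18), … (26 more)
cycles differ ⇒ inequivalent

no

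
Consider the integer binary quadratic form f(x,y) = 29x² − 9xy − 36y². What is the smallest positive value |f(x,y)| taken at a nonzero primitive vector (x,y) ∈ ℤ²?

descent: ρ → (-36,9,29)  [lands on river]
river: ρ → (29,49,-16)
river: ρ → (-16,47,32)
river: ρ → (32,17,-31)
river: ρ → (-31,45,18)
river: ρ → (18,63,-4)
river: ρ → (-4,65,2)
river: ρ → (2,63,-36)
closes: descent 1, river 8
min |a| on river = 2

2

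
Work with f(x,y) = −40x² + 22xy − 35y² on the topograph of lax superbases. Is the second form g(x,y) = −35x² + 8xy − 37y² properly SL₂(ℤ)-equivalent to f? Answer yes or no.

D₁ = -5116, D₂ = -5116
f is negative-definite; reduce −f:
−f: flip: (40,-22,35)→(35,22,40)
−f: reduced (well bottom): (35,22,40) with a≤c, −a<b≤a
flip sign back: reduced form of f is (-35,-22,-40)
g is negative-definite; reduce −g:
−g: reduced (well bottom): (35,-8,37) with a≤c, −a<b≤a
flip sign back: reduced form of g is (-35,8,-37)
reduced forms (-35, -22, -40) vs (-35, 8, -37) ⇒ inequivalent

no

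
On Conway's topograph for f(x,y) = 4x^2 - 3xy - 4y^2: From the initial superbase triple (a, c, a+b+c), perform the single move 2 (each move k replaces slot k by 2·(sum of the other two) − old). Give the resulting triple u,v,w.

start (4,-4,-3) = (f(1,0),f(0,1),f(1,1))
replace slot 2: 2·(4+(-3)) − (-4) = 6 → (4,6,-3)

4,6,-3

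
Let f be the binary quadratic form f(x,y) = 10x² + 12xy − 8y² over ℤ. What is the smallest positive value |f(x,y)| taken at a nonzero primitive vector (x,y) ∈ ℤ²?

river: ρ → (-8,20,2)
river: ρ → (2,20,-8)
river: ρ → (-8,12,10)
river: ρ → (10,8,-10)
river: ρ → (-10,12,8)
river: ρ → (8,20,-2)
river: ρ → (-2,20,8)
river: ρ → (8,12,-10)
river: ρ → (-10,8,10)
river: ρ → (10,12,-8)
closes: descent 0, river 10
min |a| on river = 2

2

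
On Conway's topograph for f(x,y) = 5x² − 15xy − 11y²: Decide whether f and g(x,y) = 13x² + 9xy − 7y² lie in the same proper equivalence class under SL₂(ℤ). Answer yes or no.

D₁ = 445, D₂ = 445
river cycle of f (length 10): (-11, 15, 5), (5, 15, -11), (-11, 7, 9), (9, 11, -9), (-9, 7, 11), (11, 15, -5), (-5, 15, 11), (11, 7, -9), (-9, 11, 9), (9, 7, -11)
river cycle of g (length 6): (-7, 19, 3), (3, 17, -13), (-13, 9, 7), (7, 19, -3), (-3, 17, 13), (13, 9, -7)
cycles differ ⇒ inequivalent

no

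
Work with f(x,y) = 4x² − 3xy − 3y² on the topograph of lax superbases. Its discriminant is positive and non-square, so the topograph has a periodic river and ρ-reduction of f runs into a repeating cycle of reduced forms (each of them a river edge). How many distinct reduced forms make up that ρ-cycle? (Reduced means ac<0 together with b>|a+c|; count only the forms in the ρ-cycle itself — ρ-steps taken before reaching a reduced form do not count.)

D = 57, ⌊√D⌋ = 7
descent: ρ → (-3,3,4)  [lands on river]
river: ρ → (4,5,-2)
river: ρ → (-2,7,1)
river: ρ → (1,7,-2)
river: ρ → (-2,5,4)
river: ρ → (4,3,-3)
ρ-cycle length = 6 (tail of 1 descent step not counted)

6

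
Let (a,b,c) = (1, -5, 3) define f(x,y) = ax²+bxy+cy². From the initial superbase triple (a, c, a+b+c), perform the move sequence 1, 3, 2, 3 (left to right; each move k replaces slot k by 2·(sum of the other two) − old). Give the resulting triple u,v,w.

start (1,3,-1) = (f(1,0),f(0,1),f(1,1))
replace slot 1: 2·(3+(-1)) − 1 = 3 → (3,3,-1)
replace slot 3: 2·(3+3) − (-1) = 13 → (3,3,13)
replace slot 2: 2·(3+13) − 3 = 29 → (3,29,13)
replace slot 3: 2·(3+29) − 13 = 51 → (3,29,51)

3,29,51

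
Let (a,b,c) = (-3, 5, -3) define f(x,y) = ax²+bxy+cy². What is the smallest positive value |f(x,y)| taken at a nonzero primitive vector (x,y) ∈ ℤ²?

translate: b→1 (≡-5 mod 6), so (3,-5,3)→(3,1,1)
flip: (3,1,1)→(1,-1,3)
translate: b→1 (≡-1 mod 2), so (1,-1,3)→(1,1,3)
reduced (well bottom): (1,1,3) with a≤c, −a<b≤a
well minimum |f| = |-1| = 1 (negative-definite)

1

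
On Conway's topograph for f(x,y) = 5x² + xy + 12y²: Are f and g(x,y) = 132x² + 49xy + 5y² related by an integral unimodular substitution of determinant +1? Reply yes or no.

D₁ = -239, D₂ = -239
f: reduced (well bottom): (5,1,12) with a≤c, −a<b≤a
g: flip: (132,49,5)→(5,-49,132)
g: translate: b→1 (≡-49 mod 10), so (5,-49,132)→(5,1,12)
g: reduced (well bottom): (5,1,12) with a≤c, −a<b≤a
reduced forms (5, 1, 12) vs (5, 1, 12) ⇒ equivalent

yes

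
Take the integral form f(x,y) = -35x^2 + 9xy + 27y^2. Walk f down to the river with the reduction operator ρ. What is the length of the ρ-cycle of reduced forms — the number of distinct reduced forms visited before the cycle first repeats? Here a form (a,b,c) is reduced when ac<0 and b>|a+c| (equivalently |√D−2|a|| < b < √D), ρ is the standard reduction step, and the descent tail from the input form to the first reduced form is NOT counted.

D = 3861, ⌊√D⌋ = 62
river: ρ → (27,45,-17)
river: ρ → (-17,57,9)
river: ρ → (9,51,-35)
river: ρ → (-35,19,25)
river: ρ → (25,31,-29)
river: ρ → (-29,27,27)
river: ρ → (27,27,-29)
river: ρ → (-29,31,25)
river: ρ → (25,19,-35)
river: ρ → (-35,51,9)
river: ρ → (9,57,-17)
river: ρ → (-17,45,27)
river: ρ → (27,9,-35)
river: ρ → (-35,61,1)
river: ρ → (1,61,-35)
river: ρ → (-35,9,27)
ρ-cycle length = 16 (tail of 0 descent steps not counted)

16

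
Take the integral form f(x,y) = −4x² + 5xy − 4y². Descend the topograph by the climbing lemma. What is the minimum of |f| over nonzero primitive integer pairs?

translate: b→3 (≡-5 mod 8), so (4,-5,4)→(4,3,3)
flip: (4,3,3)→(3,-3,4)
translate: b→3 (≡-3 mod 6), so (3,-3,4)→(3,3,4)
reduced (well bottom): (3,3,4) with a≤c, −a<b≤a
well minimum |f| = |-3| = 3 (negative-definite)

3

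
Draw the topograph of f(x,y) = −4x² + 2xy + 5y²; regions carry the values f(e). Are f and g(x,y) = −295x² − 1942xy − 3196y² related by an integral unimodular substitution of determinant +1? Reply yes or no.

D₁ = 84, D₂ = 84
river cycle of f (length 6): (5, 8, -1), (-1, 8, 5), (5, 2, -4), (-4, 6, 3), (3, 6, -4), (-4, 2, 5)
river cycle of g (length 6): (-4, 2, 5), (5, 8, -1), (-1, 8, 5), (5, 2, -4), (-4, 6, 3), (3, 6, -4)
cycles coincide ⇒ equivalent

yes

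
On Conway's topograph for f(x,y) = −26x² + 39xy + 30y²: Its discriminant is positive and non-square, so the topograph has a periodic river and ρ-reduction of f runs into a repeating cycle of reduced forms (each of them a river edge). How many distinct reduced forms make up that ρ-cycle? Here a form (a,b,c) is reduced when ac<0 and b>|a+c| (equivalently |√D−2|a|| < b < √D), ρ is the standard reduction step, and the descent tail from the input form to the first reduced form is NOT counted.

D = 4641, ⌊√D⌋ = 68
river: ρ → (30,21,-35)
river: ρ → (-35,49,16)
river: ρ → (16,47,-38)
river: ρ → (-38,29,25)
river: ρ → (25,21,-42)
river: ρ → (-42,63,4)
river: ρ → (4,65,-26)
river: ρ → (-26,39,30)
ρ-cycle length = 8 (tail of 0 descent steps not counted)

8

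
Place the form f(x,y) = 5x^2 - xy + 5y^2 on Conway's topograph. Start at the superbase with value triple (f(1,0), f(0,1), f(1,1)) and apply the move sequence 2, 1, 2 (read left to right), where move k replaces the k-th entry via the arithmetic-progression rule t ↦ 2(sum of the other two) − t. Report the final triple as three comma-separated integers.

start (5,5,9) = (f(1,0),f(0,1),f(1,1))
replace slot 2: 2·(5+9) − 5 = 23 → (5,23,9)
replace slot 1: 2·(23+9) − 5 = 59 → (59,23,9)
replace slot 2: 2·(59+9) − 23 = 113 → (59,113,9)

59,113,9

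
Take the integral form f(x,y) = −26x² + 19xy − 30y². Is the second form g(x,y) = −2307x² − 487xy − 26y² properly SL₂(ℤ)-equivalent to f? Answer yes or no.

D₁ = -2759, D₂ = -2759
f is negative-definite; reduce −f:
−f: reduced (well bottom): (26,-19,30) with a≤c, −a<b≤a
flip sign back: reduced form of f is (-26,19,-30)
g is negative-definite; reduce −g:
−g: flip: (2307,487,26)→(26,-487,2307)
−g: translate: b→-19 (≡-487 mod 52), so (26,-487,2307)→(26,-19,30)
−g: reduced (well bottom): (26,-19,30) with a≤c, −a<b≤a
flip sign back: reduced form of g is (-26,19,-30)
reduced forms (-26, 19, -30) vs (-26, 19, -30) ⇒ equivalent

yes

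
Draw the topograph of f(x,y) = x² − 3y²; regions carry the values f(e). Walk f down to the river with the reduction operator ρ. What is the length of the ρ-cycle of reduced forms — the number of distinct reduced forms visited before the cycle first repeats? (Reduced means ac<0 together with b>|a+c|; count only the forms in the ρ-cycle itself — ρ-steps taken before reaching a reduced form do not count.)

D = 12, ⌊√D⌋ = 3
descent: ρ → (-3,0,1)
descent: ρ → (1,2,-2)  [lands on river]
river: ρ → (-2,2,1)
ρ-cycle length = 2 (tail of 2 descent steps not counted)

2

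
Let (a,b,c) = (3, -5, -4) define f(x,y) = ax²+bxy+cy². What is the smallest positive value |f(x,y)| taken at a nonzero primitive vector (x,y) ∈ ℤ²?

descent: ρ → (-4,5,3)  [lands on river]
river: ρ → (3,7,-2)
river: ρ → (-2,5,6)
river: ρ → (6,7,-1)
river: ρ → (-1,7,6)
river: ρ → (6,5,-2)
river: ρ → (-2,7,3)
river: ρ → (3,5,-4)
river: ρ → (-4,3,4)
river: ρ → (4,5,-3)
river: ρ → (-3,7,2)
river: ρ → (2,5,-6)
river: ρ → (-6,7,1)
river: ρ → (1,7,-6)
river: ρ → (-6,5,2)
river: ρ → (2,7,-3)
river: ρ → (-3,5,4)
river: ρ → (4,3,-4)
closes: descent 1, river 18
min |a| on river = 1

1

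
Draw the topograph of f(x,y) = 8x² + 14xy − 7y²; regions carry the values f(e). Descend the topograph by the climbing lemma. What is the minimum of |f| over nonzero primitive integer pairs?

river: ρ → (-7,14,8)
river: ρ → (8,18,-3)
river: ρ → (-3,18,8)
river: ρ → (8,14,-7)
closes: descent 0, river 4
min |a| on river = 3

3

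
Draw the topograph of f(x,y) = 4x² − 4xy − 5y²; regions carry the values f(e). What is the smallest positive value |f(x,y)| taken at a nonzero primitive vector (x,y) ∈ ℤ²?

descent: ρ → (-5,4,4)  [lands on river]
river: ρ → (4,4,-5)
river: ρ → (-5,6,3)
river: ρ → (3,6,-5)
closes: descent 1, river 4
min |a| on river = 3

3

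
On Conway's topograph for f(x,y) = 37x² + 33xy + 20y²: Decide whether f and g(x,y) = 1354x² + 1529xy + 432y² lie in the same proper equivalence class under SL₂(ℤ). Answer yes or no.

D₁ = -1871, D₂ = -1871
f: flip: (37,33,20)→(20,-33,37)
f: translate: b→7 (≡-33 mod 40), so (20,-33,37)→(20,7,24)
f: reduced (well bottom): (20,7,24) with a≤c, −a<b≤a
g: translate: b→-1179 (≡1529 mod 2708), so (1354,1529,432)→(1354,-1179,257)
g: flip: (1354,-1179,257)→(257,1179,1354)
g: translate: b→151 (≡1179 mod 514), so (257,1179,1354)→(257,151,24)
g: flip: (257,151,24)→(24,-151,257)
g: translate: b→-7 (≡-151 mod 48), so (24,-151,257)→(24,-7,20)
g: flip: (24,-7,20)→(20,7,24)
g: reduced (well bottom): (20,7,24) with a≤c, −a<b≤a
reduced forms (20, 7, 24) vs (20, 7, 24) ⇒ equivalent

yes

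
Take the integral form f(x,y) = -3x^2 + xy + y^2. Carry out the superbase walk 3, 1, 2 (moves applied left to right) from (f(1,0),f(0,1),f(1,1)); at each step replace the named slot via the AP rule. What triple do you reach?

start (-3,1,-1) = (f(1,0),f(0,1),f(1,1))
replace slot 3: 2·((-3)+1) − (-1) = -3 → (-3,1,-3)
replace slot 1: 2·(1+(-3)) − (-3) = -1 → (-1,1,-3)
replace slot 2: 2·((-1)+(-3)) − 1 = -9 → (-1,-9,-3)

-1,-9,-3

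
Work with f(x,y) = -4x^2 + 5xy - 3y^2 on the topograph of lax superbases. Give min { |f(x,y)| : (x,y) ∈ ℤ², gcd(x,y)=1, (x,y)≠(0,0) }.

translate: b→3 (≡-5 mod 8), so (4,-5,3)→(4,3,2)
flip: (4,3,2)→(2,-3,4)
translate: b→1 (≡-3 mod 4), so (2,-3,4)→(2,1,3)
reduced (well bottom): (2,1,3) with a≤c, −a<b≤a
well minimum |f| = |-2| = 2 (negative-definite)

2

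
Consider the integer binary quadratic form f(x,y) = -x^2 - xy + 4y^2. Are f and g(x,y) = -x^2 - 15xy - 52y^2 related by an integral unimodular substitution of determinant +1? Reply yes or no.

D₁ = 17, D₂ = 17
river cycle of f (length 6): (-1, 3, 2), (2, 1, -2), (-2, 3, 1), (1, 3, -2), (-2, 1, 2), (2, 3, -1)
river cycle of g (length 6): (-1, 3, 2), (2, 1, -2), (-2, 3, 1), (1, 3, -2), (-2, 1, 2), (2, 3, -1)
cycles coincide ⇒ equivalent

yes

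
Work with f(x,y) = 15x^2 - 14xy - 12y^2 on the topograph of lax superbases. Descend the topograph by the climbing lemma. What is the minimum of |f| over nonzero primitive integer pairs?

descent: ρ → (-12,14,15)  [lands on river]
river: ρ → (15,16,-11)
river: ρ → (-11,28,3)
river: ρ → (3,26,-20)
river: ρ → (-20,14,9)
river: ρ → (9,22,-12)
river: ρ → (-12,26,5)
river: ρ → (5,24,-17)
river: ρ → (-17,10,12)
river: ρ → (12,14,-15)
river: ρ → (-15,16,11)
river: ρ → (11,28,-3)
river: ρ → (-3,26,20)
river: ρ → (20,14,-9)
river: ρ → (-9,22,12)
river: ρ → (12,26,-5)
river: ρ → (-5,24,17)
river: ρ → (17,10,-12)
closes: descent 1, river 18
min |a| on river = 3

3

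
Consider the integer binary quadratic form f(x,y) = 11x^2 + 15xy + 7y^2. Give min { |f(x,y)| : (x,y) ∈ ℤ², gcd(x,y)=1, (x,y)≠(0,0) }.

translate: b→-7 (≡15 mod 22), so (11,15,7)→(11,-7,3)
flip: (11,-7,3)→(3,7,11)
translate: b→1 (≡7 mod 6), so (3,7,11)→(3,1,7)
reduced (well bottom): (3,1,7) with a≤c, −a<b≤a
well minimum = a = 3

3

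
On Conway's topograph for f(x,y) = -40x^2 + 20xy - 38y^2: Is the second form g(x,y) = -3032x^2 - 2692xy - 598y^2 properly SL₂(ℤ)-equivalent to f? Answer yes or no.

D₁ = -5680, D₂ = -5680
f is negative-definite; reduce −f:
−f: flip: (40,-20,38)→(38,20,40)
−f: reduced (well bottom): (38,20,40) with a≤c, −a<b≤a
flip sign back: reduced form of f is (-38,-20,-40)
g is negative-definite; reduce −g:
−g: flip: (3032,2692,598)→(598,-2692,3032)
−g: translate: b→-300 (≡-2692 mod 1196), so (598,-2692,3032)→(598,-300,40)
−g: flip: (598,-300,40)→(40,300,598)
−g: translate: b→-20 (≡300 mod 80), so (40,300,598)→(40,-20,38)
−g: flip: (40,-20,38)→(38,20,40)
−g: reduced (well bottom): (38,20,40) with a≤c, −a<b≤a
flip sign back: reduced form of g is (-38,-20,-40)
reduced forms (-38, -20, -40) vs (-38, -20, -40) ⇒ equivalent

yes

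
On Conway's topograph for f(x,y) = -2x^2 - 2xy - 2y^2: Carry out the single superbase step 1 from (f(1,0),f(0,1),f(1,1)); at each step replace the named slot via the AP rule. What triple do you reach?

start (-2,-2,-6) = (f(1,0),f(0,1),f(1,1))
replace slot 1: 2·((-2)+(-6)) − (-2) = -14 → (-14,-2,-6)

-14,-2,-6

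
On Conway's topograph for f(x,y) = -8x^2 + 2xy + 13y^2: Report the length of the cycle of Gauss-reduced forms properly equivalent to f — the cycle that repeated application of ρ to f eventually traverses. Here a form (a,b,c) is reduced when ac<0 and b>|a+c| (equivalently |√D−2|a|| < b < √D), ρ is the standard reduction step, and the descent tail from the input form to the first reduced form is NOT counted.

D = 420, ⌊√D⌋ = 20
descent: ρ → (13,-2,-8)
descent: ρ → (-8,18,3)  [lands on river]
river: ρ → (3,18,-8)
river: ρ → (-8,14,7)
river: ρ → (7,14,-8)
ρ-cycle length = 4 (tail of 2 descent steps not counted)

4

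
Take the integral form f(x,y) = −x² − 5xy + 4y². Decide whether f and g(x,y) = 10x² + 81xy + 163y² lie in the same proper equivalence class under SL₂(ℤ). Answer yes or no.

D₁ = 41, D₂ = 41
river cycle of f (length 10): (4, 5, -1), (-1, 5, 4), (4, 3, -2), (-2, 5, 2), (2, 3, -4), (-4, 5, 1), (1, 5, -4), (-4, 3, 2), (2, 5, -2), (-2, 3, 4)
river cycle of g (length 10): (-1, 5, 4), (4, 3, -2), (-2, 5, 2), (2, 3, -4), (-4, 5, 1), (1, 5, -4), (-4, 3, 2), (2, 5, -2), (-2, 3, 4), (4, 5, -1)
cycles coincide ⇒ equivalent

yes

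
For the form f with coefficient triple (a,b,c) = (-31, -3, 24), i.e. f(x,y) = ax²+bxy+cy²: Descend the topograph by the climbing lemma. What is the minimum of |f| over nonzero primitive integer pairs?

descent: ρ → (24,51,-4)  [lands on river]
river: ρ → (-4,53,11)
river: ρ → (11,35,-40)
river: ρ → (-40,45,6)
river: ρ → (6,51,-16)
river: ρ → (-16,45,15)
river: ρ → (15,45,-16)
river: ρ → (-16,51,6)
river: ρ → (6,45,-40)
river: ρ → (-40,35,11)
river: ρ → (11,53,-4)
river: ρ → (-4,51,24)
river: ρ → (24,45,-10)
river: ρ → (-10,35,44)
river: ρ → (44,53,-1)
river: ρ → (-1,53,44)
river: ρ → (44,35,-10)
river: ρ → (-10,45,24)
closes: descent 1, river 18
min |a| on river = 1

1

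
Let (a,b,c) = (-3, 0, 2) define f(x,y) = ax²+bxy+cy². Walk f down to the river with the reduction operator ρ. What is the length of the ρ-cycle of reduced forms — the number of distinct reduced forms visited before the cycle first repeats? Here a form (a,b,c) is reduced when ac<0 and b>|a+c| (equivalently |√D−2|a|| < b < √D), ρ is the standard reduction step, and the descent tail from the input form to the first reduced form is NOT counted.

D = 24, ⌊√D⌋ = 4
descent: ρ → (2,4,-1)  [lands on river]
river: ρ → (-1,4,2)
ρ-cycle length = 2 (tail of 1 descent step not counted)

2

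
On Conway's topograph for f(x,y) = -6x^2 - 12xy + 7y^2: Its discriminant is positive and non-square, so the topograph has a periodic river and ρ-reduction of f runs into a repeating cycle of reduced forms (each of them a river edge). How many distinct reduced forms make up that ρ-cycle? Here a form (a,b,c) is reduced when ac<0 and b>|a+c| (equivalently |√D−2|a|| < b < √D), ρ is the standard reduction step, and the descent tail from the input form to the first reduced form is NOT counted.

D = 312, ⌊√D⌋ = 17
descent: ρ → (7,12,-6)  [lands on river]
river: ρ → (-6,12,7)
river: ρ → (7,16,-2)
river: ρ → (-2,16,7)
ρ-cycle length = 4 (tail of 1 descent step not counted)

4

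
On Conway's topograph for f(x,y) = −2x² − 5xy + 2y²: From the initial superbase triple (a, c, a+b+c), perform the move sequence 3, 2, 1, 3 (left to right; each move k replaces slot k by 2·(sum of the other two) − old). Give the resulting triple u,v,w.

start (-2,2,-5) = (f(1,0),f(0,1),f(1,1))
replace slot 3: 2·((-2)+2) − (-5) = 5 → (-2,2,5)
replace slot 2: 2·((-2)+5) − 2 = 4 → (-2,4,5)
replace slot 1: 2·(4+5) − (-2) = 20 → (20,4,5)
replace slot 3: 2·(20+4) − 5 = 43 → (20,4,43)

20,4,43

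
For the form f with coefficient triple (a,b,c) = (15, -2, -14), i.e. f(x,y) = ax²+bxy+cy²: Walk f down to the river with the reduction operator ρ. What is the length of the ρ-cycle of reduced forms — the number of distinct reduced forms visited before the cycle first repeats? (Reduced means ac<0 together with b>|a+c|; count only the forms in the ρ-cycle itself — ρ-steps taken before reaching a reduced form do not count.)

D = 844, ⌊√D⌋ = 29
descent: ρ → (-14,2,15)  [lands on river]
river: ρ → (15,28,-1)
river: ρ → (-1,28,15)
river: ρ → (15,2,-14)
river: ρ → (-14,26,3)
river: ρ → (3,28,-5)
river: ρ → (-5,22,18)
river: ρ → (18,14,-9)
river: ρ → (-9,22,10)
river: ρ → (10,18,-13)
river: ρ → (-13,8,15)
river: ρ → (15,22,-6)
river: ρ → (-6,26,7)
river: ρ → (7,16,-21)
river: ρ → (-21,26,2)
river: ρ → (2,26,-21)
river: ρ → (-21,16,7)
river: ρ → (7,26,-6)
river: ρ → (-6,22,15)
river: ρ → (15,8,-13)
river: ρ → (-13,18,10)
river: ρ → (10,22,-9)
river: ρ → (-9,14,18)
river: ρ → (18,22,-5)
river: ρ → (-5,28,3)
river: ρ → (3,26,-14)
ρ-cycle length = 26 (tail of 1 descent step not counted)

26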